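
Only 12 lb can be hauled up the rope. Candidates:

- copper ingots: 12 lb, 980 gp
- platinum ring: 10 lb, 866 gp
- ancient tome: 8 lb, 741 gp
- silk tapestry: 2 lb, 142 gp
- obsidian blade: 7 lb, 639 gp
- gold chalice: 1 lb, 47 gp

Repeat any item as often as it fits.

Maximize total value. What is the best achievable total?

1025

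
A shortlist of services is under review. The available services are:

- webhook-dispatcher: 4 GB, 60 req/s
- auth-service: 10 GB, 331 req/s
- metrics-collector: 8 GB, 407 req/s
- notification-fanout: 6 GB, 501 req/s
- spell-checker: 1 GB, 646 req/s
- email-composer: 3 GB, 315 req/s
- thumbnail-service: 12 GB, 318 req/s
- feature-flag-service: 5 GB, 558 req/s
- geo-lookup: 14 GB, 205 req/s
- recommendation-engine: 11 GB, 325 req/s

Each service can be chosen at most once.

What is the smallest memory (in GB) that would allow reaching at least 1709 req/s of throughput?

Minimise GB subject to total throughput ≥ 1709.
Taking notification-fanout + spell-checker + email-composer + feature-flag-service gives 2020 (≥ 1709) for 15 GB.
No combination under 15 GB hits 1709.

15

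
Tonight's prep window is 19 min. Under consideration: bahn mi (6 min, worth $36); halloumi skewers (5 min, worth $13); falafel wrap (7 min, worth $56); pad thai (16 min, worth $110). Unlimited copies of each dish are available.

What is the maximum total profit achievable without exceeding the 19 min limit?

128

Greedy by ratio would take halloumi skewers + 2×falafel wrap: 19 min used, total 125.
Replace halloumi skewers and falafel wrap with 2×bahn mi: the trade gains 3 net, giving 128 at 19 min.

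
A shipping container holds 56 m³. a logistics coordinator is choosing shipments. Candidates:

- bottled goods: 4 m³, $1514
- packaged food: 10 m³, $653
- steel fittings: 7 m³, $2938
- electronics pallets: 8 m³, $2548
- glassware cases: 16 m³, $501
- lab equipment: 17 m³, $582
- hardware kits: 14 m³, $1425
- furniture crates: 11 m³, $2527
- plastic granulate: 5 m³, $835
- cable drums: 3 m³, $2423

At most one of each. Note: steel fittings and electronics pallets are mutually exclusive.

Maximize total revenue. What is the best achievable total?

12315

By revenue per m³: cable drums 807.67, steel fittings 419.71, bottled goods 378.50, electronics pallets 318.50 lead.
Taking bottled goods + packaged food + steel fittings + hardware kits + furniture crates + plastic granulate + cable drums: 54 m³ used, 12315 in revenue.
Runner-up bottled goods + packaged food + electronics pallets + hardware kits + furniture crates + plastic granulate + cable drums tops out at 11925.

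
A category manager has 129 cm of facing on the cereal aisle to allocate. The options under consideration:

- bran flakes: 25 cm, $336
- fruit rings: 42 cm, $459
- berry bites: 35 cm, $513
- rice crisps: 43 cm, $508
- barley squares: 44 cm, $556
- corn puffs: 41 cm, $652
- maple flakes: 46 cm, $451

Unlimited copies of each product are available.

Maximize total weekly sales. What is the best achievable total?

1956

Density check — corn puffs 15.90, berry bites 14.66, bran flakes 13.44 are the best per cm.
The ratio ordering already packs tightly: 3×corn puffs, 123 cm, 1956.
Every other selection either busts 129 cm or fails to beat 1956.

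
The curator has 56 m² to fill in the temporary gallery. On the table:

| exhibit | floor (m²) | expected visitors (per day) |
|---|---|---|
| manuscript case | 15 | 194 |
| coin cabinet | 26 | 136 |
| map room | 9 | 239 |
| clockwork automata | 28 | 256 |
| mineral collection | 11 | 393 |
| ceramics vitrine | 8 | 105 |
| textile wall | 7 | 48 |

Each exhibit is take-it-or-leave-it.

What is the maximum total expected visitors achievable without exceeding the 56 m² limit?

993

A density-first pass picks manuscript case + map room + mineral collection + ceramics vitrine + textile wall — 979 at 50 m².
The 22 m² tied up in manuscript case and textile wall is better spent on clockwork automata — total rises to 993 (56 m²).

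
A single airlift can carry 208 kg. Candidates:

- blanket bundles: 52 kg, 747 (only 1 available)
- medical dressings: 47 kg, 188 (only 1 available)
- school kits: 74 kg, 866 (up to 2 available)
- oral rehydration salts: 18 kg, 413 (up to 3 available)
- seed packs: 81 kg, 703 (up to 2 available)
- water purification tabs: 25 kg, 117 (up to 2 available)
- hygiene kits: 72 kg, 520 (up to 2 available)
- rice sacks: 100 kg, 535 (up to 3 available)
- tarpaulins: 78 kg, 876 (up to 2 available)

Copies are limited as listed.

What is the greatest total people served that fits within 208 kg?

Density check — oral rehydration salts 22.94, blanket bundles 14.37, school kits 11.70, tarpaulins 11.23 are the best per kg.
The ratio heuristic lands on blanket bundles + school kits + 3×oral rehydration salts + water purification tabs (2969) but leaves 3 kg idle.
Dropping blanket bundles and water purification tabs frees 77 kg; slotting in tarpaulins (78 kg) lifts the total to 2981 at 206 kg.
Every other selection either busts 208 kg or exceeds an availability limit or fails to beat 2981.

2981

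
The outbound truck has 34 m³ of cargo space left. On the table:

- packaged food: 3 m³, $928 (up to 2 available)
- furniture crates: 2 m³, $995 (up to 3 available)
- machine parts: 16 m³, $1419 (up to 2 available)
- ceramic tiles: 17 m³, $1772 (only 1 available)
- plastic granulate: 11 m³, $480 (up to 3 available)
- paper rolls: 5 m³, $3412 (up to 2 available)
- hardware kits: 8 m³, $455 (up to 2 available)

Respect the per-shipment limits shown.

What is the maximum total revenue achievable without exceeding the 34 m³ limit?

12145

Greedy by ratio would take 2×packaged food + 3×furniture crates + 2×paper rolls + hardware kits: 30 m³ used, total 12120.
Replace hardware kits with plastic granulate: the trade gains 25 net, giving 12145 at 33 m³.
That's the maximum — no swap from here does better than 12145.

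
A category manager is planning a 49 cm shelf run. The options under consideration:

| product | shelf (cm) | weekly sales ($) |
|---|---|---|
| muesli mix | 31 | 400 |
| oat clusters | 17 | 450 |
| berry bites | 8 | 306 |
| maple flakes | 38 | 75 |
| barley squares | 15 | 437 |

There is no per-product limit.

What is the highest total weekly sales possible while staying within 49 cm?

6×berry bites uses 48 of the 49 cm and totals 1836.

1836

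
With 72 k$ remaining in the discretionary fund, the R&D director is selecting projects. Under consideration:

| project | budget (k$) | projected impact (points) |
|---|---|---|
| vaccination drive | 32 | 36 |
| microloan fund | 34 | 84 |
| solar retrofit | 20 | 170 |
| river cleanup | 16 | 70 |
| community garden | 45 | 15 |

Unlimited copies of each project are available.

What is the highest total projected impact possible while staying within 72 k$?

510

By projected impact per k$: solar retrofit 8.50, river cleanup 4.38, microloan fund 2.47, vaccination drive 1.12 lead.
The ratio ordering already packs tightly: 3×solar retrofit, 60 k$, 510.
Nothing else within 72 k$ beats 510.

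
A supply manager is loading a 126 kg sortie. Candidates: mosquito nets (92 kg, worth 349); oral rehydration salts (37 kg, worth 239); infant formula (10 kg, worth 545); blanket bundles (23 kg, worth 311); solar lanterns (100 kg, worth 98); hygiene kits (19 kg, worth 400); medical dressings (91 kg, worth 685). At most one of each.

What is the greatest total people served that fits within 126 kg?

By people served per kg: infant formula 54.50, hygiene kits 21.05, blanket bundles 13.52 lead.
A density-first pass picks oral rehydration salts + infant formula + blanket bundles + hygiene kits — 1495 at 89 kg.
The 60 kg tied up in oral rehydration salts and blanket bundles is better spent on medical dressings — total rises to 1630 (120 kg).

1630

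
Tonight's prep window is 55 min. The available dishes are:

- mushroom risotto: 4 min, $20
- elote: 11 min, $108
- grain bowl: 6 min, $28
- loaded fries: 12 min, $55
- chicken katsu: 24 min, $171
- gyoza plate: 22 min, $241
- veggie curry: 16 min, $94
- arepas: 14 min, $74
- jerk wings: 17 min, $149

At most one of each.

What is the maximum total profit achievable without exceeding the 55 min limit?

518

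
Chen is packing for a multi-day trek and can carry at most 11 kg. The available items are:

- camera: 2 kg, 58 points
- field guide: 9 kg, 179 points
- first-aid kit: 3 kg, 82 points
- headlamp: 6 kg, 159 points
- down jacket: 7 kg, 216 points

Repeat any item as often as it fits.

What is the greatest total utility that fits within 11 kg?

332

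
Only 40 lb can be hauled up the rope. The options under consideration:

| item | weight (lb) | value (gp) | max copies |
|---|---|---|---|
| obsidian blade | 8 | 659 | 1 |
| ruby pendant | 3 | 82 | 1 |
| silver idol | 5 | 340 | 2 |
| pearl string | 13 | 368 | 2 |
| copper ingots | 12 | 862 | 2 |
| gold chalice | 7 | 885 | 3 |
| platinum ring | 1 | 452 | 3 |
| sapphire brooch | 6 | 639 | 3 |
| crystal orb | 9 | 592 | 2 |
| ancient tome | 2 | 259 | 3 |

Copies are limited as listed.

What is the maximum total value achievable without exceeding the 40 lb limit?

Density check — platinum ring 452.00, ancient tome 129.50, gold chalice 126.43, sapphire brooch 106.50 are the best per lb.
A density-first pass picks ruby pendant + 3×gold chalice + 3×platinum ring + sapphire brooch + 3×ancient tome — 5509 at 39 lb.
Dropping ruby pendant and ancient tome frees 5 lb; slotting in sapphire brooch (6 lb) lifts the total to 5807 at 40 lb.
Every other selection either busts 40 lb or exceeds an availability limit or fails to beat 5807.

5807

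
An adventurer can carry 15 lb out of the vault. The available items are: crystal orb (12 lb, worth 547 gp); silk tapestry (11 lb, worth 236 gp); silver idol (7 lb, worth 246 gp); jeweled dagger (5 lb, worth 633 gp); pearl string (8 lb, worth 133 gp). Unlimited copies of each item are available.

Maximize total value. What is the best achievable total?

1899

Ranking by ratio (value/lb): jeweled dagger 126.60, crystal orb 45.58, silver idol 35.14, silk tapestry 21.45.
3×jeweled dagger uses 15 of the 15 lb and totals 1899.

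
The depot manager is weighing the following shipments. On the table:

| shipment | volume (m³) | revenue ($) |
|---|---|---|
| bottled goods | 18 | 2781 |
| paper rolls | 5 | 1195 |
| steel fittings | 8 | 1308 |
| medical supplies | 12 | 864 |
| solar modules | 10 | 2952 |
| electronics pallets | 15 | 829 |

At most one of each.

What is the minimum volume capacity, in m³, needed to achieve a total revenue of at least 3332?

Need the lightest bundle worth ≥ 3332.
paper rolls + solar modules reaches 4147 using 15 m³.
No combination under 15 m³ hits 3332.

15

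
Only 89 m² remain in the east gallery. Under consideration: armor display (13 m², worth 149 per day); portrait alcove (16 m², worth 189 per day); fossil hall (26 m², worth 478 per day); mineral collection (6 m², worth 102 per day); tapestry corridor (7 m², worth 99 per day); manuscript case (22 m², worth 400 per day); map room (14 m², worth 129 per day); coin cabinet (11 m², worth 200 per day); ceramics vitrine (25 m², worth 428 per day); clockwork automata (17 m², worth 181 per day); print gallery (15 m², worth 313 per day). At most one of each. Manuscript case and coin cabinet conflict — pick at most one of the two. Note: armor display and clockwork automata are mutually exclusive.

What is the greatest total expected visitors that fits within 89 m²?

By expected visitors per m²: print gallery 20.87, fossil hall 18.38, manuscript case 18.18 lead.
Taking fossil hall + manuscript case + ceramics vitrine + print gallery: 88 m² used, 1619 in expected visitors.

1619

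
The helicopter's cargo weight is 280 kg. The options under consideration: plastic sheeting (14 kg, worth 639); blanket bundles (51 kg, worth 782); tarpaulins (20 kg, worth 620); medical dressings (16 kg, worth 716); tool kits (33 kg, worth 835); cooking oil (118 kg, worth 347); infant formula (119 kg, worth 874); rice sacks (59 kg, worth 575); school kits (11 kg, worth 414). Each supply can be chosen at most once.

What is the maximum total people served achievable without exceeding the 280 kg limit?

4880

A density-first pass picks plastic sheeting + blanket bundles + tarpaulins + medical dressings + tool kits + rice sacks + school kits — 4581 at 204 kg.
The 59 kg tied up in rice sacks is better spent on infant formula — total rises to 4880 (264 kg).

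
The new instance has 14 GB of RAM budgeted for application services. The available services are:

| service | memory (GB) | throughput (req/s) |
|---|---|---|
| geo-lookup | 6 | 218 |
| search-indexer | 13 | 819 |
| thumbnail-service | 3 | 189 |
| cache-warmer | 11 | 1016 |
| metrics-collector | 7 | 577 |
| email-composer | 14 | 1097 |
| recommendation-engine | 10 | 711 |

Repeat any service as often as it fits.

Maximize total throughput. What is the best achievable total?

Best packing: thumbnail-service + cache-warmer — 14 GB, 1205 total.
Nothing else within 14 GB beats 1205.

1205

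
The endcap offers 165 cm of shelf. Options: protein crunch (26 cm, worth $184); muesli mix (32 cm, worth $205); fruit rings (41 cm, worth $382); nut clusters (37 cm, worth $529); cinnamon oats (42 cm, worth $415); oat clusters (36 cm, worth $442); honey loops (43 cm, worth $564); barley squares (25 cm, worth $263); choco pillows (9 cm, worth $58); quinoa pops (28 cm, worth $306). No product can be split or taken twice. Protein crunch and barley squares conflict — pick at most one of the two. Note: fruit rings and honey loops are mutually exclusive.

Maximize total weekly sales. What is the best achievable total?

1950

Filling by ratio: nut clusters + oat clusters + honey loops + choco pillows + quinoa pops for 1899, with 12 cm left unused.
The 37 cm tied up in choco pillows and quinoa pops is better spent on cinnamon oats — total rises to 1950 (158 cm).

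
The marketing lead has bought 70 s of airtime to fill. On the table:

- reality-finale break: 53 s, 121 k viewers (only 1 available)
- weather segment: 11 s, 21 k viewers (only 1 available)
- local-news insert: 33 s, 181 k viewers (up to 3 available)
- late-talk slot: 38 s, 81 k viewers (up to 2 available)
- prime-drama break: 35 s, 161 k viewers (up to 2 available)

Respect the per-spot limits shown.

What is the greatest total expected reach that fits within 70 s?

362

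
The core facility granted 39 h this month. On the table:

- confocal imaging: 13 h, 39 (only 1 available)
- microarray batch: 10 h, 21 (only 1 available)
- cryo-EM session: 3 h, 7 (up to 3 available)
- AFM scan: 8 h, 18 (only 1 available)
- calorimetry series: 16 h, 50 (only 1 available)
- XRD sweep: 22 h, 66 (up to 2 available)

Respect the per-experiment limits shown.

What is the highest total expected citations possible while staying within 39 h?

116

A density-first pass picks confocal imaging + 3×cryo-EM session + calorimetry series — 110 at 38 h.
The 22 h tied up in confocal imaging and 3×cryo-EM session is better spent on XRD sweep — total rises to 116 (38 h).
The spare 1 h is too small for any remaining experiment, and no exchange beats 116.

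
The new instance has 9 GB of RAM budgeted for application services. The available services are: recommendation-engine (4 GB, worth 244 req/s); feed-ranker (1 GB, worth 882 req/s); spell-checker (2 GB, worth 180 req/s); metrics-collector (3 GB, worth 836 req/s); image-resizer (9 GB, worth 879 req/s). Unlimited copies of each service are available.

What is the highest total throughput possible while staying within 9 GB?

Ranking by ratio (throughput/GB): feed-ranker 882.00, metrics-collector 278.67, image-resizer 97.67.
Taking 9×feed-ranker: 9 GB used, 7938 in throughput.
Nothing else within 9 GB beats 7938.

7938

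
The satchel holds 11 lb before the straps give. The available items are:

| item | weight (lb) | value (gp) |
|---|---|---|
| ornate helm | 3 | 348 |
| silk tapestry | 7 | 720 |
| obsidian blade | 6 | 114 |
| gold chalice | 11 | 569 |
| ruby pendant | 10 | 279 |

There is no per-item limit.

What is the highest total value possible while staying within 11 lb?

1068

A density-first pass picks 3×ornate helm — 1044 at 9 lb.
Replace 2×ornate helm with silk tapestry: the trade gains 24 net, giving 1068 at 10 lb.
That's the maximum — no swap from here does better than 1068.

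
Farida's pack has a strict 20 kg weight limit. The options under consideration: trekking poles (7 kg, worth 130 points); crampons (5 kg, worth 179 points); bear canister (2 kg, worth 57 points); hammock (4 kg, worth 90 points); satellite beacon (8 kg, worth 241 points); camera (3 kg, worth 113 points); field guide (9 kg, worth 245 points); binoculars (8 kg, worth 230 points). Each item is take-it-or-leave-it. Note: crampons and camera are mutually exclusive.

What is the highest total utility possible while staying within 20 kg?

599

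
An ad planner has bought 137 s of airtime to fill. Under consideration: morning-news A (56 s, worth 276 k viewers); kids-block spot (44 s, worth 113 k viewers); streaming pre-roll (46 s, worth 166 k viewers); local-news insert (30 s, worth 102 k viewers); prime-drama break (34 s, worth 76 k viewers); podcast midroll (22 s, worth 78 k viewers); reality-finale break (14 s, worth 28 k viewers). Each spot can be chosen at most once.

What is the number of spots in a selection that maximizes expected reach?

Best achievable expected reach is 544.
morning-news A + streaming pre-roll + local-news insert hits 544 at 132 s.
Every optimal selection uses 3 spots.

3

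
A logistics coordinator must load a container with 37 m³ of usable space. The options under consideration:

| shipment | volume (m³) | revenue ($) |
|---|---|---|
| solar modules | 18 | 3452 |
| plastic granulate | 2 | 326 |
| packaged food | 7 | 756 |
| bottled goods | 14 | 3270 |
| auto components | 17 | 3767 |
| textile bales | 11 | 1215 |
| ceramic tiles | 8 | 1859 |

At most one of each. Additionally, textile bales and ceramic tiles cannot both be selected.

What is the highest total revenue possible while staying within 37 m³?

7545

Solar modules + plastic granulate + auto components uses 37 of the 37 m³ and totals 7545.
Runner-up plastic granulate + bottled goods + auto components tops out at 7363.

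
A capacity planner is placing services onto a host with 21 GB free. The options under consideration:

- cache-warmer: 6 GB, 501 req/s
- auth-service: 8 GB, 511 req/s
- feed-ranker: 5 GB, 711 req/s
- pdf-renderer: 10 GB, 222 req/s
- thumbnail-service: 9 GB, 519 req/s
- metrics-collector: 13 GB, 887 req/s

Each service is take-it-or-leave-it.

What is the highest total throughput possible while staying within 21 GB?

1731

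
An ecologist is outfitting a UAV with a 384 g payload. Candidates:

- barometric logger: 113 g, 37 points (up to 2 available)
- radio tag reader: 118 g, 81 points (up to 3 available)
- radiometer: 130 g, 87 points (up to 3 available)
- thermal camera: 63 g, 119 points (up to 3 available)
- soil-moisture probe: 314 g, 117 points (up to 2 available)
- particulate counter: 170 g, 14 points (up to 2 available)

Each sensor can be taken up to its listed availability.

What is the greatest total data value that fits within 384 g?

444

By data value per g: thermal camera 1.89, radio tag reader 0.69, radiometer 0.67 lead.
A density-first pass picks radio tag reader + 3×thermal camera — 438 at 307 g.
Replace radio tag reader with radiometer: the trade gains 6 net, giving 444 at 319 g.
That's the maximum — no swap from here does better than 444.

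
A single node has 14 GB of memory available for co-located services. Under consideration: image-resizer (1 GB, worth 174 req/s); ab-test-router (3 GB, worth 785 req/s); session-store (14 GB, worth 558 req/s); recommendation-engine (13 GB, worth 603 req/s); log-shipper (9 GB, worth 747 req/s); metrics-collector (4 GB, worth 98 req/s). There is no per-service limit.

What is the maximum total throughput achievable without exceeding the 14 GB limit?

2×image-resizer + 4×ab-test-router uses 14 of the 14 GB and totals 3488.
Nothing else within 14 GB beats 3488.

3488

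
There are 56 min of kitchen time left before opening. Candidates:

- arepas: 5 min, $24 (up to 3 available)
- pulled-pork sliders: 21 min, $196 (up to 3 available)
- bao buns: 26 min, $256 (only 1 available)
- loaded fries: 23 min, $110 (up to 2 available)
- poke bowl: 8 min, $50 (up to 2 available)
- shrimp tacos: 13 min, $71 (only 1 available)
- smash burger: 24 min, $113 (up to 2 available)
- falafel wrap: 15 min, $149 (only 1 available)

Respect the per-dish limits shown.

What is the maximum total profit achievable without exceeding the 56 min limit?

502

A density-first pass picks arepas + bao buns + poke bowl + falafel wrap — 479 at 54 min.
The 20 min tied up in arepas and falafel wrap is better spent on pulled-pork sliders — total rises to 502 (55 min).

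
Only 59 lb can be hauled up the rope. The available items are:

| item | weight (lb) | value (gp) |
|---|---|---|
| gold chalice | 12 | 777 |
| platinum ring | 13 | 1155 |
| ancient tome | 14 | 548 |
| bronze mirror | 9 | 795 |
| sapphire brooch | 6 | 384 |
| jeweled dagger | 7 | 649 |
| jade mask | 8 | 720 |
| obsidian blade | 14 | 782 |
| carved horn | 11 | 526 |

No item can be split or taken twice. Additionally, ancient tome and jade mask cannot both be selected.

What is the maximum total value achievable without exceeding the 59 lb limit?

4485

Taking the top-ratio items first gives gold chalice + platinum ring + bronze mirror + sapphire brooch + jeweled dagger + jade mask for 4480 (55 lb).
Dropping gold chalice frees 12 lb; slotting in obsidian blade (14 lb) lifts the total to 4485 at 57 lb.
The spare 2 lb is too small for any remaining item, and no feasible exchange beats 4485.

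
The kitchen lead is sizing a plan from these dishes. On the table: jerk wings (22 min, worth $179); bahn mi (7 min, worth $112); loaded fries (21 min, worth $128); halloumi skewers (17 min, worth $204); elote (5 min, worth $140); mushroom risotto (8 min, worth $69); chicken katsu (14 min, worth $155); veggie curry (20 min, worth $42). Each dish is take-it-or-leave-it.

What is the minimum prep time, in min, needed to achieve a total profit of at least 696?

59

Minimise min subject to total profit ≥ 696.
jerk wings + bahn mi + halloumi skewers + elote + mushroom risotto: 704 profit at 59 min.
Below 59 min the best achievable stays under 696.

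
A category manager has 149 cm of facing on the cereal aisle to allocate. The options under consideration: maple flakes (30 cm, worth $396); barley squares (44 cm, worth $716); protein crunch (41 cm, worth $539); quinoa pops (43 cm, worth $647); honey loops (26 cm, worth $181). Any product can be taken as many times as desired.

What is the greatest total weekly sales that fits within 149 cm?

Taking the top-ratio products first gives 3×barley squares for 2148 (132 cm).
The 44 cm tied up in barley squares is better spent on 2×maple flakes — total rises to 2224 (148 cm).
That's the maximum — no swap from here does better than 2224.

2224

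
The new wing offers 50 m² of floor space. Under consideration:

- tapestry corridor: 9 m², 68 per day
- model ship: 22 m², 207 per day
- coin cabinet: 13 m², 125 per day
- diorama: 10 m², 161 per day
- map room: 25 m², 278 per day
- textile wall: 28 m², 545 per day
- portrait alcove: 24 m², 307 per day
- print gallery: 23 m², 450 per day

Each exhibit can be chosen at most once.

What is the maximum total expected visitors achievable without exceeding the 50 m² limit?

774

Density check — print gallery 19.57, textile wall 19.46, diorama 16.10 are the best per m².
Greedy by ratio would take coin cabinet + diorama + print gallery: 46 m² used, total 736.
The 36 m² tied up in coin cabinet and print gallery is better spent on tapestry corridor + textile wall — total rises to 774 (47 m²).
No other feasible combination exceeds 774.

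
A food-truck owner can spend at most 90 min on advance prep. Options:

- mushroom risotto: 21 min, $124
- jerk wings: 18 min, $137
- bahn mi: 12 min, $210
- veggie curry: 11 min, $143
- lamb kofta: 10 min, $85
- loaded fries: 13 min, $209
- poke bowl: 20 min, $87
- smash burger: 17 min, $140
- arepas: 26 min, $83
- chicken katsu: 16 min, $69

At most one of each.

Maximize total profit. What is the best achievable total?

The ratio ordering already packs tightly: jerk wings + bahn mi + veggie curry + lamb kofta + loaded fries + smash burger, 81 min, 924.
Runner-up mushroom risotto + bahn mi + veggie curry + lamb kofta + loaded fries + smash burger tops out at 911.

924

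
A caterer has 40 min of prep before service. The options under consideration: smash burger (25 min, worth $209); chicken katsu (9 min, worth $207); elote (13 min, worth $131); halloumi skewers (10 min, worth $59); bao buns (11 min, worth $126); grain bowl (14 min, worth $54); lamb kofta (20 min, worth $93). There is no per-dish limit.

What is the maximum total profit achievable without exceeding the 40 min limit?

4×chicken katsu uses 36 of the 40 min and totals 828.
Every other selection either busts 40 min or fails to beat 828.

828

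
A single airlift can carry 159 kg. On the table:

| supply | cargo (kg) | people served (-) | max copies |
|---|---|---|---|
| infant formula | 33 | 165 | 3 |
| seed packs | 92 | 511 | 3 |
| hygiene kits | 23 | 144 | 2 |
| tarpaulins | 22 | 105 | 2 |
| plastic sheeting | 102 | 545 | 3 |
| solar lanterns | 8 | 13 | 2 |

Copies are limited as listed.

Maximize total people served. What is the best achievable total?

865

Ranking by ratio (people served/kg): hygiene kits 6.26, seed packs 5.55, plastic sheeting 5.34.
The ratio heuristic lands on seed packs + 2×hygiene kits + 2×solar lanterns (825) but leaves 5 kg idle.
The 39 kg tied up in hygiene kits and 2×solar lanterns is better spent on 2×tarpaulins — total rises to 865 (159 kg).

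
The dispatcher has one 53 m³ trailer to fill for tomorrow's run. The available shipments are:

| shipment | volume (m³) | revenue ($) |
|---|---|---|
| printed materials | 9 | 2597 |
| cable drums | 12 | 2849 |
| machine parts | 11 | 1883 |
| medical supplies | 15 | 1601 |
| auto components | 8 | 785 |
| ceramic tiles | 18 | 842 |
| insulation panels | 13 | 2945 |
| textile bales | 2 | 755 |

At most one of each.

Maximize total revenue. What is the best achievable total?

11059

By revenue per m³: textile bales 377.50, printed materials 288.56, cable drums 237.42 lead.
Greedy by ratio would take printed materials + cable drums + machine parts + insulation panels + textile bales: 47 m³ used, total 11029.
Dropping textile bales frees 2 m³; slotting in auto components (8 m³) lifts the total to 11059 at 53 m³.
An exhaustive check of the 256 subsets confirms 11059.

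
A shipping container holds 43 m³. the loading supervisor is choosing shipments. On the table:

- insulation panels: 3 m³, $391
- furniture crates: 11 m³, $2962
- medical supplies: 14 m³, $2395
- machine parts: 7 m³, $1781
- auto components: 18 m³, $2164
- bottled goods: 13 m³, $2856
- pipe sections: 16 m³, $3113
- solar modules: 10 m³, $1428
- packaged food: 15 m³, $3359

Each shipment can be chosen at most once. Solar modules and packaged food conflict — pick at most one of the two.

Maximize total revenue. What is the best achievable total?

9568

Density check — furniture crates 269.27, machine parts 254.43, packaged food 223.93 are the best per m³.
Taking insulation panels + furniture crates + bottled goods + packaged food: 42 m³ used, 9568 in revenue.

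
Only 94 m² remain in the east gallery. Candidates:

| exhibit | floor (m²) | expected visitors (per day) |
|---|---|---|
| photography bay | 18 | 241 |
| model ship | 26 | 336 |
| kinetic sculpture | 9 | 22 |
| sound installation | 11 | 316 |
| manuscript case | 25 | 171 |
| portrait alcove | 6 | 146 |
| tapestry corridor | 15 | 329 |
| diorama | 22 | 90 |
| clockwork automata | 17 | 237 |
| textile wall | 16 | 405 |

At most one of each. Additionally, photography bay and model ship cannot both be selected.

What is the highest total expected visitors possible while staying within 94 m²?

1769

Taking the top-ratio exhibits first gives photography bay + kinetic sculpture + sound installation + portrait alcove + tapestry corridor + clockwork automata + textile wall for 1696 (92 m²).
Replace photography bay and kinetic sculpture with model ship: the trade gains 73 net, giving 1769 at 91 m².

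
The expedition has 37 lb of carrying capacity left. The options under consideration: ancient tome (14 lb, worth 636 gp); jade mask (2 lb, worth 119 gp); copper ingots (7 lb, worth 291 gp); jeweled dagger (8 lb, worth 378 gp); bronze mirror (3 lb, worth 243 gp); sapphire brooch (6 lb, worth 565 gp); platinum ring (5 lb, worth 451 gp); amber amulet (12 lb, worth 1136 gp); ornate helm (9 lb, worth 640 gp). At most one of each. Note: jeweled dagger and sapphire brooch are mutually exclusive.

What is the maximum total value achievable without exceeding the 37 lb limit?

3154

Ranking by ratio (value/lb): amber amulet 94.67, sapphire brooch 94.17, platinum ring 90.20.
The ratio ordering already packs tightly: jade mask + bronze mirror + sapphire brooch + platinum ring + amber amulet + ornate helm, 37 lb, 3154.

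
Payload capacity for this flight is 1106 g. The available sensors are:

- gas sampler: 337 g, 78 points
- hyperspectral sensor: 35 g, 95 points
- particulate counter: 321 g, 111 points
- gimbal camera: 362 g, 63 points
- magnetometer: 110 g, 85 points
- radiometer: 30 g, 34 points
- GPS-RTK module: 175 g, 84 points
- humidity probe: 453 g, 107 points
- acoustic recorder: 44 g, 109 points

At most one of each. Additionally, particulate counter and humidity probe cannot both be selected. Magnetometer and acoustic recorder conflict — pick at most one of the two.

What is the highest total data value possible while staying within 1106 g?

Gas sampler + hyperspectral sensor + particulate counter + radiometer + GPS-RTK module + acoustic recorder uses 942 of the 1106 g and totals 511.

511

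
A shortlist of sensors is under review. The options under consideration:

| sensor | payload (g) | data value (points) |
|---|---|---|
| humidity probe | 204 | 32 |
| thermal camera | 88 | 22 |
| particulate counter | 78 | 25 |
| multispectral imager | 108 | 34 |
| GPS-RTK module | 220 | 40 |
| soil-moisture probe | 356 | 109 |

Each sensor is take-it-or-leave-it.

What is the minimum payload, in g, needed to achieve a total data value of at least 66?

274

Minimise g subject to total data value ≥ 66.
thermal camera + particulate counter + multispectral imager reaches 81 using 274 g.
No combination under 274 g hits 66.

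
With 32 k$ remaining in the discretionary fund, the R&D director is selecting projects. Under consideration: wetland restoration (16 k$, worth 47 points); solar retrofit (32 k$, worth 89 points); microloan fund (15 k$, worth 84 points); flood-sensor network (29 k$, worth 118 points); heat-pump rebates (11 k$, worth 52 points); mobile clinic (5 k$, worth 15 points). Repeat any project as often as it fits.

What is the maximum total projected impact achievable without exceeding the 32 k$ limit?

By projected impact per k$: microloan fund 5.60, heat-pump rebates 4.73, flood-sensor network 4.07, mobile clinic 3.00 lead.
Best packing: 2×microloan fund — 30 k$, 168 total.
That's the maximum — no swap from here does better than 168.

168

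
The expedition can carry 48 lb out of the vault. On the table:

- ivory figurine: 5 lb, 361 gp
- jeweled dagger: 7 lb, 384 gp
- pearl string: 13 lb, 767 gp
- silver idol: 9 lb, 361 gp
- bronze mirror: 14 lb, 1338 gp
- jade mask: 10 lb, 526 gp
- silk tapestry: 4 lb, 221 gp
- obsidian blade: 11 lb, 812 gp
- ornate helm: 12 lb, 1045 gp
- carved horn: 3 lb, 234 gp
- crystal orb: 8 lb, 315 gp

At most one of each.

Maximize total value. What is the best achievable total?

3813

Filling by ratio: ivory figurine + bronze mirror + obsidian blade + ornate helm + carved horn for 3790, with 3 lb left unused.
Replace ivory figurine with jeweled dagger: the trade gains 23 net, giving 3813 at 47 lb.
Runner-up jeweled dagger + bronze mirror + silk tapestry + obsidian blade + ornate helm tops out at 3800.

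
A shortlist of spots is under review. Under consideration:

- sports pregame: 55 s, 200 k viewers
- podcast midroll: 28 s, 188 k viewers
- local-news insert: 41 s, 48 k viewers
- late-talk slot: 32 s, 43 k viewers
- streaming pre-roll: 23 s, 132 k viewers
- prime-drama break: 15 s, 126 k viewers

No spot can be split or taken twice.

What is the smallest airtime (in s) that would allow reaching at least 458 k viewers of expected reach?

Minimise s subject to total expected reach ≥ 458.
sports pregame + streaming pre-roll + prime-drama break: 458 expected reach at 93 s.
Any bundle with less than 93 s falls short of 458.

93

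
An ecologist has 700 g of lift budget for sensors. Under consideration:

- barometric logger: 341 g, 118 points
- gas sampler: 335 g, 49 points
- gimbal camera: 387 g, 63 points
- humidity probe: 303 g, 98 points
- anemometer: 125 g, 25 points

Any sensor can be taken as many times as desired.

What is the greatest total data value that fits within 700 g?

236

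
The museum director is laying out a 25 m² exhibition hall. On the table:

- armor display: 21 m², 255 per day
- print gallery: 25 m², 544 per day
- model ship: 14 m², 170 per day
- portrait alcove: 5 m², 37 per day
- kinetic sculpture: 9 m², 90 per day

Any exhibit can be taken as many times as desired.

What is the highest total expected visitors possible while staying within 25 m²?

544

By expected visitors per m²: print gallery 21.76, armor display 12.14, model ship 12.14 lead.
Taking print gallery: 25 m² used, 544 in expected visitors.
No other feasible combination exceeds 544.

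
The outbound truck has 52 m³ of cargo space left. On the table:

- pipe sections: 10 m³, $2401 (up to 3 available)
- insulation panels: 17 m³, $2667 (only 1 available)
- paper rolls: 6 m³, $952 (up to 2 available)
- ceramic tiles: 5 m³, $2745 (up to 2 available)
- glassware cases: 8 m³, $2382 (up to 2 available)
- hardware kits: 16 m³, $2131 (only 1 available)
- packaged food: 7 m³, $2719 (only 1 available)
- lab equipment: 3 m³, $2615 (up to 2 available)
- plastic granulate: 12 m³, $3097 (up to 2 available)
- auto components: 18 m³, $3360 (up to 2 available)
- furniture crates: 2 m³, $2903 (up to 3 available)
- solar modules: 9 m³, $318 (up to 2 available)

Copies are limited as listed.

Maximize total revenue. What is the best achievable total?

Paper rolls + 2×ceramic tiles + 2×glassware cases + packaged food + 2×lab equipment + 3×furniture crates uses 51 of the 52 m³ and totals 27864.
The spare 1 m³ is too small for any remaining shipment, and no exchange beats 27864.

27864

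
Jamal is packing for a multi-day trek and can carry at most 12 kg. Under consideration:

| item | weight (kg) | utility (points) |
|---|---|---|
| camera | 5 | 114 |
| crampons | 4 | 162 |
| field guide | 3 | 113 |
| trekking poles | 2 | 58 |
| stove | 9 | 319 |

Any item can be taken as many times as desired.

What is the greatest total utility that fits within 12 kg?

486

The ratio ordering already packs tightly: 3×crampons, 12 kg, 486.
That's the maximum — no swap from here does better than 486.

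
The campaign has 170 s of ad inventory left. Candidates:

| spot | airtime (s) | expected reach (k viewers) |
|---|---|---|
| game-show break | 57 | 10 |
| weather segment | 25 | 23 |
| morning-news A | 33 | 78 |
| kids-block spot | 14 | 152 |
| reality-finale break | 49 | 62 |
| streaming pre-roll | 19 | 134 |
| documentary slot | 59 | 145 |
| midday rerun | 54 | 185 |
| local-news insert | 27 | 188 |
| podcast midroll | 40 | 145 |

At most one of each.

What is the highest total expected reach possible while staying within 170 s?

804

Ranking by ratio (expected reach/s): kids-block spot 10.86, streaming pre-roll 7.05, local-news insert 6.96.
Best packing: kids-block spot + streaming pre-roll + midday rerun + local-news insert + podcast midroll — 154 s, 804 total.
An exhaustive check of the 1024 subsets confirms 804.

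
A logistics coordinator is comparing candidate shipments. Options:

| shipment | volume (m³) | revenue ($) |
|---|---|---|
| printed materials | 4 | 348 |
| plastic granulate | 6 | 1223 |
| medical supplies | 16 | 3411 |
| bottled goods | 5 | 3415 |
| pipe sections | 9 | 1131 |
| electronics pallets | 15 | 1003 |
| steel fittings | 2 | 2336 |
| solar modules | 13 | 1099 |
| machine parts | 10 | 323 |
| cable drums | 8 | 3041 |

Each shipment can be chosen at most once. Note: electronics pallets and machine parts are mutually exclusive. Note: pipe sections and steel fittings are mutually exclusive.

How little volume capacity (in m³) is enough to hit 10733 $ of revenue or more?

31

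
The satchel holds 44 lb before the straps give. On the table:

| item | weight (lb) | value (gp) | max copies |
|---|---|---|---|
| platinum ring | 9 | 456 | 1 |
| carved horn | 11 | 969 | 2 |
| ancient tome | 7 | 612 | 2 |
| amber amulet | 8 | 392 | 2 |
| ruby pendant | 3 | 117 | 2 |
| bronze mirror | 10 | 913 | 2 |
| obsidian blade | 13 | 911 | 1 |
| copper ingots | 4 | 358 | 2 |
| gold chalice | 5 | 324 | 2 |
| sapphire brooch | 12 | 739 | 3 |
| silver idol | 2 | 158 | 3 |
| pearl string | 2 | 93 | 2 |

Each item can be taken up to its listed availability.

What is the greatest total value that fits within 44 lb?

3924

Density check — bronze mirror 91.30, copper ingots 89.50, carved horn 88.09 are the best per lb.
Taking the top-ratio items first gives carved horn + 2×bronze mirror + 2×copper ingots + 2×silver idol for 3827 (43 lb).
Dropping carved horn and silver idol frees 13 lb; slotting in 2×ancient tome (14 lb) lifts the total to 3924 at 44 lb.
Every other selection either busts 44 lb or exceeds an availability limit or fails to beat 3924.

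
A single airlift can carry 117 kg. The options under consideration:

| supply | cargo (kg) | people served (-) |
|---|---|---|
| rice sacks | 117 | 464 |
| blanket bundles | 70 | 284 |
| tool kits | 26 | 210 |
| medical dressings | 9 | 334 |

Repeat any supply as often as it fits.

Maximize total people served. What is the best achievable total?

The ratio ordering already packs tightly: 13×medical dressings, 117 kg, 4342.
Every other selection either busts 117 kg or fails to beat 4342.

4342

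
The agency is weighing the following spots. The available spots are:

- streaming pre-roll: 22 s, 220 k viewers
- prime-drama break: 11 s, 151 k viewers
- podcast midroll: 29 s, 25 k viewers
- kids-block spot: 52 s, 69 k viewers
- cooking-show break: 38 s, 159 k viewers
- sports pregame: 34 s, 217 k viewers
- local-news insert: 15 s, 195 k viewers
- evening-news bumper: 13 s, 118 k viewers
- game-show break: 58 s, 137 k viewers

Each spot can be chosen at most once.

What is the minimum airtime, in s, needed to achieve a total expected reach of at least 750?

82

Minimise s subject to total expected reach ≥ 750.
streaming pre-roll + prime-drama break + sports pregame + local-news insert reaches 783 using 82 s.
Any bundle with less than 82 s falls short of 750.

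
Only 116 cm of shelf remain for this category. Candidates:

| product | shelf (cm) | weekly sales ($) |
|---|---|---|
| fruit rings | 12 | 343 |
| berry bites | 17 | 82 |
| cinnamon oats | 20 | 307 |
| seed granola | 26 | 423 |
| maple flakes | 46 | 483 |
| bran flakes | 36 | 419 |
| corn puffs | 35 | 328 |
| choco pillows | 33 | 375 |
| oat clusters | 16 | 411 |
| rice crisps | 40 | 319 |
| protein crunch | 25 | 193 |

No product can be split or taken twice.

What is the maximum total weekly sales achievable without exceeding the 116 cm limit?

1903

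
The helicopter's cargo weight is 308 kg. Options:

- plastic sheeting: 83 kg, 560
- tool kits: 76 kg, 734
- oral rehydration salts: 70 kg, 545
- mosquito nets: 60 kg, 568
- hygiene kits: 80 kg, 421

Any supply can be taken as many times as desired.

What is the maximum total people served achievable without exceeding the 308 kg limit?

2936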